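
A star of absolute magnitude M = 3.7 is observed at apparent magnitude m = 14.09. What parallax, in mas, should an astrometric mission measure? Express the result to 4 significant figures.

0.8356 mas

m − M = 14.09 − 3.7 = 10.39.
d = 10^((m−M)/5 + 1) = 10^3.078 = 1196.7 pc.
p = 1/d = 1/1196.7 = 0.00083563 arcsec = 0.83563 mas.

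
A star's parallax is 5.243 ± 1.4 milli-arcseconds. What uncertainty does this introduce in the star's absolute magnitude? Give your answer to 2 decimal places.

M = m − 5 log₁₀ d + 5 = m + 5 log₁₀ p + 5, so ∂M/∂p = 5/(p ln 10).
σ_M = (5/ln 10) · (σ_p/p) = 2.1715 × 1.4/5.243 = 2.1715 × 0.26702 = 0.57983.

σ_M = 0.58 mag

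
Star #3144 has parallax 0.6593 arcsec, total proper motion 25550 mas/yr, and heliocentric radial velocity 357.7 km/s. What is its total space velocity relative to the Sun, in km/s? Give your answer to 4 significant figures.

402.1 km/s

d = 1/p = 1/0.6593″ = 1.5168 pc.
μ = 25550 mas/yr = 25.55 ″/yr.
v_t = 4.740 μ d = 4.740 × 25.55 × 1.5168 = 183.7 km/s.
v = √(v_r² + v_t²) = √(357.7² + 183.7²) = √161695 = 402.11 km/s.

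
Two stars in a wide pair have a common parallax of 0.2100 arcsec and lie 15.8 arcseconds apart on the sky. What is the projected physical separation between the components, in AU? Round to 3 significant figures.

75.2 AU

d = 1/p = 1/0.2100″ = 4.7619 pc.
At distance d (pc), an angle of θ arcsec spans θ·d AU: s = 15.8 × 4.7619 = 75.238 AU.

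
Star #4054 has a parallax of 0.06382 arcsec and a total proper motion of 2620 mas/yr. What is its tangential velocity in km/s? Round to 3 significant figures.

d = 1/p = 1/0.06382″ = 15.669 pc.
μ = 2620 mas/yr = 2.62 ″/yr.
v_t = 4.74 × μ × d = 4.74 × 2.62 × 15.669 = 194.59 km/s.

195 km/s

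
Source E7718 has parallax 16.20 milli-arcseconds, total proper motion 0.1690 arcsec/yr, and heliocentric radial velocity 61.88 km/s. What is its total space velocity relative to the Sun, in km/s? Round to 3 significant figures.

d = 1/p = 1/0.01620″ = 61.728 pc.
v_t = 4.740 μ d = 4.740 × 0.1690 × 61.728 = 49.448 km/s.
v = √(v_r² + v_t²) = √(61.88² + 49.448²) = √6274.24 = 79.21 km/s.

79.2 km/s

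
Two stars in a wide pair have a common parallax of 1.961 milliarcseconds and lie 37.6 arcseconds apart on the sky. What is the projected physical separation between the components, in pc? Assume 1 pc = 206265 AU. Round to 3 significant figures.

0.0930 pc

d = 1/p = 1/0.001961″ = 509.94 pc.
At distance d (pc), an angle of θ arcsec spans θ·d AU: s = 37.6 × 509.94 = 19174 AU.
= 19174 / 206265 = 0.092958 pc.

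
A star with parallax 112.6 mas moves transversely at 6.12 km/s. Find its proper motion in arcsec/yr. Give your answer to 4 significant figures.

0.1454 arcsec/yr

d = 1/p = 1/0.1126″ = 8.881 pc.
μ = v_t / (4.74 d) = 6.12 / (4.74 × 8.881) = 6.12 / 42.096 = 0.14538 ″/yr.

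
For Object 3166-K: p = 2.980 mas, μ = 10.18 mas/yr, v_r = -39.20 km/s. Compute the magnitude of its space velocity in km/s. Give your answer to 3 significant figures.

42.4 km/s

d = 1/p = 1/0.002980″ = 335.57 pc.
μ = 10.18 mas/yr = 0.01018 ″/yr.
v_t = 4.740 μ d = 4.740 × 0.01018 × 335.57 = 16.192 km/s.
v = √(v_r² + v_t²) = √((-39.20)² + 16.192²) = √1798.82 = 42.412 km/s.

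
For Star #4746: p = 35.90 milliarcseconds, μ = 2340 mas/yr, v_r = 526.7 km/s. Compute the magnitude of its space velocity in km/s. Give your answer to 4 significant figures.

d = 1/p = 1/0.03590″ = 27.855 pc.
μ = 2340 mas/yr = 2.340 ″/yr.
v_t = 4.740 μ d = 4.740 × 2.340 × 27.855 = 308.96 km/s.
v = √(v_r² + v_t²) = √(526.7² + 308.96²) = √372869 = 610.63 km/s.

610.6 km/s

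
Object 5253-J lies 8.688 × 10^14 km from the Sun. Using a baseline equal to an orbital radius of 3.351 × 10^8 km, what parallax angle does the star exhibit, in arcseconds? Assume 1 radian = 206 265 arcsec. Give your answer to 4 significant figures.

0.07956 arcsec

θ ≈ B/d = (3.351 × 10^8) / (8.688 × 10^14) = 3.8570 × 10^-7 rad.
In arcseconds: 3.8570 × 10^-7 × 206265 = 0.079556″.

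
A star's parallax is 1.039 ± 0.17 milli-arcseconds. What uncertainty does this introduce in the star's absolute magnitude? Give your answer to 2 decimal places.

σ_M = 0.36 mag

M = m − 5 log₁₀ d + 5 = m + 5 log₁₀ p + 5, so ∂M/∂p = 5/(p ln 10).
σ_M = (5/ln 10) · (σ_p/p) = 2.1715 × 0.17/1.039 = 2.1715 × 0.16362 = 0.3553.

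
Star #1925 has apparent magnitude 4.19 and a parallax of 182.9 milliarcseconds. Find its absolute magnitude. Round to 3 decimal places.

M = 5.501

d = 1/p = 1/0.1829″ = 5.4675 pc.
m − M = 5 log₁₀(5.4675) − 5 = 3.6889 − 5 = -1.3111.
M = m − (m − M) = 4.19 − (-1.3111) = 5.501.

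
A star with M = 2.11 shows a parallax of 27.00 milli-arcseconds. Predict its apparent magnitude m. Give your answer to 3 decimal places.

m = 4.953

d = 1/p = 1/0.02700″ = 37.037 pc.
m − M = 5 log₁₀ d − 5 = 5 log₁₀(37.037) − 5 = 7.8432 − 5 = 2.8432.
m = M + (m − M) = 2.11 + 2.8432 = 4.953.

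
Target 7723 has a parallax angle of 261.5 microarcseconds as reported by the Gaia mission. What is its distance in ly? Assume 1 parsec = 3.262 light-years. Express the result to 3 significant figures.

12500 ly

p = 261.5 microarcseconds = 0.0002615 arcsec.
d = 1/p = 1/0.0002615 = 3824.1 pc.
In light-years: 3824.1 × 3.262 = 12474 ly.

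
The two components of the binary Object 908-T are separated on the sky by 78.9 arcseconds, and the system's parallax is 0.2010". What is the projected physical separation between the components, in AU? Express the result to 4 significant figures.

d = 1/p = 1/0.2010″ = 4.9751 pc.
At distance d (pc), an angle of θ arcsec spans θ·d AU: s = 78.9 × 4.9751 = 392.54 AU.

392.5 AU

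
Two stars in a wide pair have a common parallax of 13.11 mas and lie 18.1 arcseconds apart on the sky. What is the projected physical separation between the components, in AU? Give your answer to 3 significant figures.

1380 AU

d = 1/p = 1/0.01311″ = 76.278 pc.
At distance d (pc), an angle of θ arcsec spans θ·d AU: s = 18.1 × 76.278 = 1380.6 AU.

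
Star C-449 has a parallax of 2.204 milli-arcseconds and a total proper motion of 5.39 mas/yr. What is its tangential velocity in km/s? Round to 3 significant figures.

d = 1/p = 1/0.002204″ = 453.72 pc.
μ = 5.39 mas/yr = 0.00539 ″/yr.
v_t = 4.74 × μ × d = 4.74 × 0.00539 × 453.72 = 11.592 km/s.

11.6 km/s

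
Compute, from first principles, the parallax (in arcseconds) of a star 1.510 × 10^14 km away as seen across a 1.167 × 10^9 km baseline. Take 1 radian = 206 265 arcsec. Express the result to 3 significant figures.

1.59 arcsec

θ ≈ B/d = (1.167 × 10^9) / (1.510 × 10^14) = 7.7285 × 10^-6 rad.
In arcseconds: 7.7285 × 10^-6 × 206265 = 1.5941″.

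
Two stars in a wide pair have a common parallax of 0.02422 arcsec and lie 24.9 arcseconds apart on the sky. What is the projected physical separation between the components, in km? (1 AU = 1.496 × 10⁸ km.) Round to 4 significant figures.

1.538 × 10^11 km

d = 1/p = 1/0.02422″ = 41.288 pc.
At distance d (pc), an angle of θ arcsec spans θ·d AU: s = 24.9 × 41.288 = 1028.1 AU.
= 1028.1 × 1.496 × 10⁸ km = 1.5380 × 10^11 km.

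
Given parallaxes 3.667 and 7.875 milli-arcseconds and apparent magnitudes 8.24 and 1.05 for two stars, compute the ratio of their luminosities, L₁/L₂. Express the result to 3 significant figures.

d₁ = 1/p₁ = 1/0.003667″ = 272.7 pc; d₂ = 1/p₂ = 1/0.007875″ = 126.98 pc.
M₁ = m₁ − 5 log₁₀ d₁ + 5 = 8.24 − 12.1784 + 5 = 1.0616.
M₂ = 1.05 − 10.5187 + 5 = -4.4687.
L₁/L₂ = 10^(0.4(M₂ − M₁)) = 10^(0.4 × (-5.5303)) = 10^(-2.21212) = 0.0061359.

L₁/L₂ = 0.00614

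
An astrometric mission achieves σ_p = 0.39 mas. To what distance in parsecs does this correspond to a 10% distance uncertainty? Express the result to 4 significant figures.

σ_d/d = σ_p/p, so the condition is σ_p/p ≤ 0.10, i.e. p ≥ σ_p/0.10.
p_min = 0.39/0.10 = 3.9 mas = 0.0039 arcsec.
d_max = 1/p_min = 1/0.0039 = 256.41 pc.

256.4 pc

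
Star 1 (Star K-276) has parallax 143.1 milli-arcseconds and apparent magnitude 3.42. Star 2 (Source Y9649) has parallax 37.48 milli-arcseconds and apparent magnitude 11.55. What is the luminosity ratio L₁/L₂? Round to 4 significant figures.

d₁ = 1/p₁ = 1/0.1431″ = 6.9881 pc; d₂ = 1/p₂ = 1/0.03748″ = 26.681 pc.
M₁ = m₁ − 5 log₁₀ d₁ + 5 = 3.42 − 4.2218 + 5 = 4.1982.
M₂ = 11.55 − 7.1310 + 5 = 9.4190.
L₁/L₂ = 10^(0.4(M₂ − M₁)) = 10^(0.4 × 5.2208) = 10^2.08832 = 122.55.

L₁/L₂ = 122.6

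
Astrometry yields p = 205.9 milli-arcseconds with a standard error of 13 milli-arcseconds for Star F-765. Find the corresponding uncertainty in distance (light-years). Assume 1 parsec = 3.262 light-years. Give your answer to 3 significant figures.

1.00 ly

d = 1/p, so σ_d = σ_p / p².
σ_d = 0.0130 / (0.2059)² = 0.0130 / 0.042395 = 0.30664 pc = 0.30664 × 3.262 ly = 1.0003 ly.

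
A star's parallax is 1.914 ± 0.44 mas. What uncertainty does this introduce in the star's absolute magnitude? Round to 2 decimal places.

σ_M = 0.50 mag

M = m − 5 log₁₀ d + 5 = m + 5 log₁₀ p + 5, so ∂M/∂p = 5/(p ln 10).
σ_M = (5/ln 10) · (σ_p/p) = 2.1715 × 0.44/1.914 = 2.1715 × 0.22989 = 0.49921.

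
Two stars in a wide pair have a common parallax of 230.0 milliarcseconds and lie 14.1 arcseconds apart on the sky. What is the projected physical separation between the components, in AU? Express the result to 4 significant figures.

61.30 AU

d = 1/p = 1/0.2300″ = 4.3478 pc.
At distance d (pc), an angle of θ arcsec spans θ·d AU: s = 14.1 × 4.3478 = 61.304 AU.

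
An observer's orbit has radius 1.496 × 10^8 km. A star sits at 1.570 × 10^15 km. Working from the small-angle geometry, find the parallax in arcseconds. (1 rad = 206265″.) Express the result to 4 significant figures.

θ ≈ B/d = (1.496 × 10^8) / (1.570 × 10^15) = 9.5287 × 10^-8 rad.
In arcseconds: 9.5287 × 10^-8 × 206265 = 0.019654″.

0.01965 arcsec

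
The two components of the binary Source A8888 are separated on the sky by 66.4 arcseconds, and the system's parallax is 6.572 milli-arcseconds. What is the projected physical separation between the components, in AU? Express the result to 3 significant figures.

10100 AU

d = 1/p = 1/0.006572″ = 152.16 pc.
At distance d (pc), an angle of θ arcsec spans θ·d AU: s = 66.4 × 152.16 = 10103 AU.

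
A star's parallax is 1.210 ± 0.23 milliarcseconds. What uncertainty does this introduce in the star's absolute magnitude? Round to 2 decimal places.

M = m − 5 log₁₀ d + 5 = m + 5 log₁₀ p + 5, so ∂M/∂p = 5/(p ln 10).
σ_M = (5/ln 10) · (σ_p/p) = 2.1715 × 0.23/1.210 = 2.1715 × 0.19008 = 0.41276.

σ_M = 0.41 mag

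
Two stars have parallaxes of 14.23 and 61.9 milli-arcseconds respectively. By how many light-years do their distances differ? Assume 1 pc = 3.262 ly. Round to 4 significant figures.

176.5 ly

d_A = 1/0.01423″ = 70.274 pc; d_B = 1/0.06190″ = 16.155 pc.
|d_B − d_A| = |16.155 − 70.274| = 54.119 pc = 54.119 × 3.262 ly = 176.54 ly.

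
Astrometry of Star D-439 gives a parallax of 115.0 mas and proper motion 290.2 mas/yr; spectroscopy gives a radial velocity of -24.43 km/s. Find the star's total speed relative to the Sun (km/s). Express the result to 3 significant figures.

d = 1/p = 1/0.1150″ = 8.6957 pc.
μ = 290.2 mas/yr = 0.2902 ″/yr.
v_t = 4.740 μ d = 4.740 × 0.2902 × 8.6957 = 11.961 km/s.
v = √(v_r² + v_t²) = √((-24.43)² + 11.961²) = √739.89 = 27.201 km/s.

27.2 km/s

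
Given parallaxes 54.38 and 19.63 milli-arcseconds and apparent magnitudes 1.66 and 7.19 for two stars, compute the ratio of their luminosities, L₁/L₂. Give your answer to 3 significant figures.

d₁ = 1/p₁ = 1/0.05438″ = 18.389 pc; d₂ = 1/p₂ = 1/0.01963″ = 50.942 pc.
M₁ = m₁ − 5 log₁₀ d₁ + 5 = 1.66 − 6.3228 + 5 = 0.3372.
M₂ = 7.19 − 8.5354 + 5 = 3.6546.
L₁/L₂ = 10^(0.4(M₂ − M₁)) = 10^(0.4 × 3.3174) = 10^1.32696 = 21.23.

L₁/L₂ = 21.2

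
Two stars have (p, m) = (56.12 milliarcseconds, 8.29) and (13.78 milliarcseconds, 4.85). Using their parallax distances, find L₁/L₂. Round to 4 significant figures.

L₁/L₂ = 0.002537

d₁ = 1/p₁ = 1/0.05612″ = 17.819 pc; d₂ = 1/p₂ = 1/0.01378″ = 72.569 pc.
M₁ = m₁ − 5 log₁₀ d₁ + 5 = 8.29 − 6.2544 + 5 = 7.0356.
M₂ = 4.85 − 9.3038 + 5 = 0.5462.
L₁/L₂ = 10^(0.4(M₂ − M₁)) = 10^(0.4 × (-6.4894)) = 10^(-2.59576) = 0.0025365.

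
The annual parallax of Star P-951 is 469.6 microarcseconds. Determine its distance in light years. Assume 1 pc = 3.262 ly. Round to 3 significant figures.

p = 469.6 microarcseconds = 0.0004696 arcsec.
d = 1/p = 1/0.0004696 = 2129.5 pc.
In light-years: 2129.5 × 3.262 = 6946.4 ly.

6950 light years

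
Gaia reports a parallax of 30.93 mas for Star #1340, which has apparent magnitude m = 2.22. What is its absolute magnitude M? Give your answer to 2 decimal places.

M = -0.33

d = 1/p = 1/0.03093″ = 32.331 pc.
m − M = 5 log₁₀(32.331) − 5 = 7.5481 − 5 = 2.5481.
M = m − (m − M) = 2.22 − 2.5481 = -0.33.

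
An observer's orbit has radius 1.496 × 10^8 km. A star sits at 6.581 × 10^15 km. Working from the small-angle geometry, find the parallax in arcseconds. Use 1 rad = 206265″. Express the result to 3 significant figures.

θ ≈ B/d = (1.496 × 10^8) / (6.581 × 10^15) = 2.2732 × 10^-8 rad.
In arcseconds: 2.2732 × 10^-8 × 206265 = 0.0046888″.

0.00469 arcsec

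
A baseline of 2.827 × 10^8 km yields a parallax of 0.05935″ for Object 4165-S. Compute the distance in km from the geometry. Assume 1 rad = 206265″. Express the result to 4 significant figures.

θ = 0.05935″ = 0.05935/206265 = 2.8774 × 10^-7 rad.
d = B/θ = (2.827 × 10^8) / (2.8774 × 10^-7) = 9.8248 × 10^14 km.

9.825 × 10^14 km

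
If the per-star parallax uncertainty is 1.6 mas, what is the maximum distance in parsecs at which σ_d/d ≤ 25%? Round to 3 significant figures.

σ_d/d = σ_p/p, so the condition is σ_p/p ≤ 0.25, i.e. p ≥ σ_p/0.25.
p_min = 1.6/0.25 = 6.4 mas = 0.0064 arcsec.
d_max = 1/p_min = 1/0.0064 = 156.25 pc.

156 pc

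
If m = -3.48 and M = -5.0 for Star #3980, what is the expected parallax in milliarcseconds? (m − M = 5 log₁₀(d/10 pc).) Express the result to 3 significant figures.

49.7 mas

m − M = -3.48 − (-5.0) = 1.52.
d = 10^((m−M)/5 + 1) = 10^1.304 = 20.137 pc.
p = 1/d = 1/20.137 = 0.04966 arcsec = 49.66 mas.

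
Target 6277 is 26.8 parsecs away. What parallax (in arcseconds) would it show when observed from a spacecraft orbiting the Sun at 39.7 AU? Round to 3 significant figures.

1.48 arcsec

p (arcsec) = B (AU) / d (pc).
p = 39.7 / 26.8 = 1.4813 arcsec.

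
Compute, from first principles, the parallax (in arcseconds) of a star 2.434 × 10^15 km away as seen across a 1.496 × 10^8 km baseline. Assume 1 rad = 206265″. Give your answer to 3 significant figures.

0.0127 arcsec

θ ≈ B/d = (1.496 × 10^8) / (2.434 × 10^15) = 6.1463 × 10^-8 rad.
In arcseconds: 6.1463 × 10^-8 × 206265 = 0.012678″.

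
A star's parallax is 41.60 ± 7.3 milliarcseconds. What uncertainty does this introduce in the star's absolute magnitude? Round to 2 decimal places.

σ_M = 0.38 mag

M = m − 5 log₁₀ d + 5 = m + 5 log₁₀ p + 5, so ∂M/∂p = 5/(p ln 10).
σ_M = (5/ln 10) · (σ_p/p) = 2.1715 × 7.3/41.60 = 2.1715 × 0.17548 = 0.38105.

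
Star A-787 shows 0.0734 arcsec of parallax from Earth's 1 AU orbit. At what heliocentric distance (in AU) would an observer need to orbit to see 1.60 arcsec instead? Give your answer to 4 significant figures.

Parallax scales linearly with baseline: p ∝ B, so B = p_target / p_Earth × 1 AU.
B = 1.60 / 0.0734 = 21.798 AU.

21.80 AU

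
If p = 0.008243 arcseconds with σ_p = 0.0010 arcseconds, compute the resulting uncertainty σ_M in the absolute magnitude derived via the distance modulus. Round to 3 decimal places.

M = m − 5 log₁₀ d + 5 = m + 5 log₁₀ p + 5, so ∂M/∂p = 5/(p ln 10).
σ_M = (5/ln 10) · (σ_p/p) = 2.1715 × 0.0010/0.008243 = 2.1715 × 0.12132 = 0.26345.

σ_M = 0.263 mag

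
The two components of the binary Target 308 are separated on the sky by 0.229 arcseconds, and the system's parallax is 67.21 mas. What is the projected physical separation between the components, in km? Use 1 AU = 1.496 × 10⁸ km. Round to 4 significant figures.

5.097 × 10^8 km

d = 1/p = 1/0.06721″ = 14.879 pc.
At distance d (pc), an angle of θ arcsec spans θ·d AU: s = 0.229 × 14.879 = 3.4073 AU.
= 3.4073 × 1.496 × 10⁸ km = 5.0973 × 10^8 km.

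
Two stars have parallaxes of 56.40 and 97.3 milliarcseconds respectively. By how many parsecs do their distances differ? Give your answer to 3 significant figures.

d_A = 1/0.05640″ = 17.73 pc; d_B = 1/0.09730″ = 10.277 pc.
|d_B − d_A| = |10.277 − 17.73| = 7.453 pc.

7.45 pc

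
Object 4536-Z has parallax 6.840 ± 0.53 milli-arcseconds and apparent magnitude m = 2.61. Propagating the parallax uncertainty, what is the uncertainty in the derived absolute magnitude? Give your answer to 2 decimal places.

σ_M = 0.17 mag

M = m − 5 log₁₀ d + 5 = m + 5 log₁₀ p + 5, so ∂M/∂p = 5/(p ln 10).
σ_M = (5/ln 10) · (σ_p/p) = 2.1715 × 0.53/6.840 = 2.1715 × 0.077485 = 0.16826.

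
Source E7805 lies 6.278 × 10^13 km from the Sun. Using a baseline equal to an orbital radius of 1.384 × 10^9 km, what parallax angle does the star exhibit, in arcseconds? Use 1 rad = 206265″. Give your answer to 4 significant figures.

4.547 arcsec

θ ≈ B/d = (1.384 × 10^9) / (6.278 × 10^13) = 2.2045 × 10^-5 rad.
In arcseconds: 2.2045 × 10^-5 × 206265 = 4.5471″.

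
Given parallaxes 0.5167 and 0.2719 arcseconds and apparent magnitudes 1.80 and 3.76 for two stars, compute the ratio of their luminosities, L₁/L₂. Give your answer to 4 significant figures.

L₁/L₂ = 1.684

d₁ = 1/p₁ = 1/0.5167″ = 1.9354 pc; d₂ = 1/p₂ = 1/0.2719″ = 3.6778 pc.
M₁ = m₁ − 5 log₁₀ d₁ + 5 = 1.80 − 1.4339 + 5 = 5.3661.
M₂ = 3.76 − 2.8279 + 5 = 5.9321.
L₁/L₂ = 10^(0.4(M₂ − M₁)) = 10^(0.4 × 0.5660) = 10^0.22640 = 1.6842.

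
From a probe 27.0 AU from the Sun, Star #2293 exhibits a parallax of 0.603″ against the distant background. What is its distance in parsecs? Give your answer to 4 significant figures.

With baseline B (in AU) and parallax p (in arcsec), d = B/p parsecs.
d = 27.0 / 0.603 = 44.776 pc.

44.78 pc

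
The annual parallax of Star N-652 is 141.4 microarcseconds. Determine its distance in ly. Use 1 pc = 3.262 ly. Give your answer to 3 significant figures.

p = 141.4 microarcseconds = 0.0001414 arcsec.
d = 1/p = 1/0.0001414 = 7072.1 pc.
In light-years: 7072.1 × 3.262 = 23069 ly.

23100 ly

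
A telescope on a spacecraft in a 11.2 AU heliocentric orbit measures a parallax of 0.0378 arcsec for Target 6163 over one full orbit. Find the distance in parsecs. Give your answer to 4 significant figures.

With baseline B (in AU) and parallax p (in arcsec), d = B/p parsecs.
d = 11.2 / 0.0378 = 296.3 pc.

296.3 pc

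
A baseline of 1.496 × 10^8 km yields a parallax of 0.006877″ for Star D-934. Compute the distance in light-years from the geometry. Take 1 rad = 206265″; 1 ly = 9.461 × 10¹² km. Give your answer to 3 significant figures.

474 ly

θ = 0.006877″ = 0.006877/206265 = 3.3341 × 10^-8 rad.
d = B/θ = (1.496 × 10^8) / (3.3341 × 10^-8) = 4.4870 × 10^15 km = (4.4870 × 10^15) / (9.461 × 10^12) ly = 474.26 ly.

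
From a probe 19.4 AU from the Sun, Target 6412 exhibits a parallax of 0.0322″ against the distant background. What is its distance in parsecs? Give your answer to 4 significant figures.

With baseline B (in AU) and parallax p (in arcsec), d = B/p parsecs.
d = 19.4 / 0.0322 = 602.48 pc.

602.5 pc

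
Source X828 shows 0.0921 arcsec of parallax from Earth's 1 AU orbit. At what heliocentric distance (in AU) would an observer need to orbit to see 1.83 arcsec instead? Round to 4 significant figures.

Parallax scales linearly with baseline: p ∝ B, so B = p_target / p_Earth × 1 AU.
B = 1.83 / 0.0921 = 19.87 AU.

19.87 AU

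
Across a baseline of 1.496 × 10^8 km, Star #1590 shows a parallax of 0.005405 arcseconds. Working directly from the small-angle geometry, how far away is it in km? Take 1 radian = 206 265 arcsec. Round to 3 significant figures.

θ = 0.005405″ = 0.005405/206265 = 2.6204 × 10^-8 rad.
d = B/θ = (1.496 × 10^8) / (2.6204 × 10^-8) = 5.7091 × 10^15 km.

5.71 × 10^15 km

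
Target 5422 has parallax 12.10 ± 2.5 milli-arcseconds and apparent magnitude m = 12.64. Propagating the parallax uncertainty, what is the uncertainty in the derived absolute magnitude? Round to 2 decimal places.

σ_M = 0.45 mag

M = m − 5 log₁₀ d + 5 = m + 5 log₁₀ p + 5, so ∂M/∂p = 5/(p ln 10).
σ_M = (5/ln 10) · (σ_p/p) = 2.1715 × 2.5/12.10 = 2.1715 × 0.20661 = 0.44865.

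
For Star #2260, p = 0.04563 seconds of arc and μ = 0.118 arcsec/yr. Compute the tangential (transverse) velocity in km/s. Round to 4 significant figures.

12.26 km/s

d = 1/p = 1/0.04563″ = 21.915 pc.
v_t = 4.74 × μ × d = 4.74 × 0.118 × 21.915 = 12.257 km/s.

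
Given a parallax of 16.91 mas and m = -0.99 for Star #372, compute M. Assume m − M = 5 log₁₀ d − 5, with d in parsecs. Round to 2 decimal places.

d = 1/p = 1/0.01691″ = 59.137 pc.
m − M = 5 log₁₀(59.137) − 5 = 8.8593 − 5 = 3.8593.
M = m − (m − M) = -0.99 − 3.8593 = -4.85.

M = -4.85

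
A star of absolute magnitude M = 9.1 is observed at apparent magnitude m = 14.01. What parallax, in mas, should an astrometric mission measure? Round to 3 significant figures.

10.4 mas

m − M = 14.01 − 9.1 = 4.91.
d = 10^((m−M)/5 + 1) = 10^1.982 = 95.94 pc.
p = 1/d = 1/95.94 = 0.010423 arcsec = 10.423 mas.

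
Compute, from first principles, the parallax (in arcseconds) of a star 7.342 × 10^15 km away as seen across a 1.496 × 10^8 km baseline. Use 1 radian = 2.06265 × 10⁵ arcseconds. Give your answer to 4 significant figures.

θ ≈ B/d = (1.496 × 10^8) / (7.342 × 10^15) = 2.0376 × 10^-8 rad.
In arcseconds: 2.0376 × 10^-8 × 206265 = 0.0042029″.

0.004203 arcsec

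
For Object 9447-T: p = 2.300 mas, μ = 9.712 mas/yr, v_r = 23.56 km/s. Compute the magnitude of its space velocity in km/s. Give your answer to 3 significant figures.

d = 1/p = 1/0.002300″ = 434.78 pc.
μ = 9.712 mas/yr = 0.009712 ″/yr.
v_t = 4.740 μ d = 4.740 × 0.009712 × 434.78 = 20.015 km/s.
v = √(v_r² + v_t²) = √(23.56² + 20.015²) = √955.674 = 30.914 km/s.

30.9 km/s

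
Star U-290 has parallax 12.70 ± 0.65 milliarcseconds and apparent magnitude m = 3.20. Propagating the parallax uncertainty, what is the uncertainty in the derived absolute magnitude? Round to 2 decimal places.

σ_M = 0.11 mag

M = m − 5 log₁₀ d + 5 = m + 5 log₁₀ p + 5, so ∂M/∂p = 5/(p ln 10).
σ_M = (5/ln 10) · (σ_p/p) = 2.1715 × 0.65/12.70 = 2.1715 × 0.051181 = 0.11114.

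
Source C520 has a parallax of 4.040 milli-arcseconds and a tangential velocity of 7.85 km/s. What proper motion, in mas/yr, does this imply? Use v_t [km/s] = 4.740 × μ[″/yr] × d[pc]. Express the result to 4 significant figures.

d = 1/p = 1/0.004040″ = 247.52 pc.
μ = v_t / (4.74 d) = 7.85 / (4.74 × 247.52) = 7.85 / 1173.2 = 0.0066911 ″/yr = 6.6911 mas/yr.

6.691 mas/yr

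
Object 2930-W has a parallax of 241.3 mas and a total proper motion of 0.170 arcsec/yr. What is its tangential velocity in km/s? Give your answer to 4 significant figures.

3.339 km/s

d = 1/p = 1/0.2413″ = 4.1442 pc.
v_t = 4.74 × μ × d = 4.74 × 0.170 × 4.1442 = 3.3394 km/s.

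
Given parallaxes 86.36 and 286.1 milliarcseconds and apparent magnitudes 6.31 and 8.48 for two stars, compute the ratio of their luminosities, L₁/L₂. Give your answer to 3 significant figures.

L₁/L₂ = 81.0

d₁ = 1/p₁ = 1/0.08636″ = 11.579 pc; d₂ = 1/p₂ = 1/0.2861″ = 3.4953 pc.
M₁ = m₁ − 5 log₁₀ d₁ + 5 = 6.31 − 5.3184 + 5 = 5.9916.
M₂ = 8.48 − 2.7174 + 5 = 10.7626.
L₁/L₂ = 10^(0.4(M₂ − M₁)) = 10^(0.4 × 4.7710) = 10^1.90840 = 80.984.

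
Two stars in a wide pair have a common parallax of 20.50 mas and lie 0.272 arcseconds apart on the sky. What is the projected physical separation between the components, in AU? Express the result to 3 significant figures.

13.3 AU

d = 1/p = 1/0.02050″ = 48.78 pc.
At distance d (pc), an angle of θ arcsec spans θ·d AU: s = 0.272 × 48.78 = 13.268 AU.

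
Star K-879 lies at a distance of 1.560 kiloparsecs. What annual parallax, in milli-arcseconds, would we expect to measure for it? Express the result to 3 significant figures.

0.641 mas

d = 1.560 kpc = 1560 pc.
p = 1/d = 1/1560 = 0.00064103 arcsec.
= 0.00064103 × 1000 = 0.64103 mas.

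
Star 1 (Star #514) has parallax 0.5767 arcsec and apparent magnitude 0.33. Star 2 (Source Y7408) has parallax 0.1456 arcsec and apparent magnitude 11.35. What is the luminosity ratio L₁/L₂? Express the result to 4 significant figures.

L₁/L₂ = 1631

d₁ = 1/p₁ = 1/0.5767″ = 1.734 pc; d₂ = 1/p₂ = 1/0.1456″ = 6.8681 pc.
M₁ = m₁ − 5 log₁₀ d₁ + 5 = 0.33 − 1.1952 + 5 = 4.1348.
M₂ = 11.35 − 4.1842 + 5 = 12.1658.
L₁/L₂ = 10^(0.4(M₂ − M₁)) = 10^(0.4 × 8.0310) = 10^3.21240 = 1630.8.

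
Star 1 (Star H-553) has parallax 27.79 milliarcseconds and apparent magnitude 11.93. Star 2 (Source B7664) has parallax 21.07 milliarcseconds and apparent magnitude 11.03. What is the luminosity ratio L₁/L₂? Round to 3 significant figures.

L₁/L₂ = 0.251

d₁ = 1/p₁ = 1/0.02779″ = 35.984 pc; d₂ = 1/p₂ = 1/0.02107″ = 47.461 pc.
M₁ = m₁ − 5 log₁₀ d₁ + 5 = 11.93 − 7.7805 + 5 = 9.1495.
M₂ = 11.03 − 8.3817 + 5 = 7.6483.
L₁/L₂ = 10^(0.4(M₂ − M₁)) = 10^(0.4 × (-1.5012)) = 10^(-0.60048) = 0.25091.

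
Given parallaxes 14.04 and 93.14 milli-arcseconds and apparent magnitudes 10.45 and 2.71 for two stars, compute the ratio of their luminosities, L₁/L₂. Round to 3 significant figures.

d₁ = 1/p₁ = 1/0.01404″ = 71.225 pc; d₂ = 1/p₂ = 1/0.09314″ = 10.737 pc.
M₁ = m₁ − 5 log₁₀ d₁ + 5 = 10.45 − 9.2632 + 5 = 6.1868.
M₂ = 2.71 − 5.1544 + 5 = 2.5556.
L₁/L₂ = 10^(0.4(M₂ − M₁)) = 10^(0.4 × (-3.6312)) = 10^(-1.45248) = 0.035279.

L₁/L₂ = 0.0353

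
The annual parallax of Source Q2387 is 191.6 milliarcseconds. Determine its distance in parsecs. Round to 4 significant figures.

p = 191.6 milliarcseconds = 0.1916 arcsec.
d = 1/p = 1/0.1916 = 5.2192 pc.

5.219 pc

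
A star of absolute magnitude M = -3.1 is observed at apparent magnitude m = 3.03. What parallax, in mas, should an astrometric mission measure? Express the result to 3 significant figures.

5.94 mas

m − M = 3.03 − (-3.1) = 6.13.
d = 10^((m−M)/5 + 1) = 10^2.226 = 168.27 pc.
p = 1/d = 1/168.27 = 0.0059428 arcsec = 5.9428 mas.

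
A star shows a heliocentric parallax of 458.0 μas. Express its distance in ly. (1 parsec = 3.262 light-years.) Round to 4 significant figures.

p = 458.0 μas = 0.0004580 arcsec.
d = 1/p = 1/0.0004580 = 2183.4 pc.
In light-years: 2183.4 × 3.262 = 7122.3 ly.

7122 ly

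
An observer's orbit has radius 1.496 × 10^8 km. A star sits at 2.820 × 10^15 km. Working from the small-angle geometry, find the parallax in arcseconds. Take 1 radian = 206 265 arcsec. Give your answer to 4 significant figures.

0.01094 arcsec

θ ≈ B/d = (1.496 × 10^8) / (2.820 × 10^15) = 5.3050 × 10^-8 rad.
In arcseconds: 5.3050 × 10^-8 × 206265 = 0.010942″.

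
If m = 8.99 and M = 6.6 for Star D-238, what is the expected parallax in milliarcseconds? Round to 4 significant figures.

33.27 mas

m − M = 8.99 − 6.6 = 2.39.
d = 10^((m−M)/5 + 1) = 10^1.478 = 30.061 pc.
p = 1/d = 1/30.061 = 0.033266 arcsec = 33.266 mas.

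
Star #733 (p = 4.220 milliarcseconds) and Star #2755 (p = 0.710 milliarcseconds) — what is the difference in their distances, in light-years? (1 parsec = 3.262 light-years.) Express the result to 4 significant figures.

3821 ly

d_A = 1/0.004220″ = 236.97 pc; d_B = 1/0.0007100″ = 1408.5 pc.
|d_B − d_A| = |1408.5 − 236.97| = 1171.5 pc = 1171.5 × 3.262 ly = 3821.4 ly.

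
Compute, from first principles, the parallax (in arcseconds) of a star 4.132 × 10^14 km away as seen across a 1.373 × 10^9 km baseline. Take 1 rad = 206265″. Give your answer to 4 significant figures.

0.6854 arcsec

θ ≈ B/d = (1.373 × 10^9) / (4.132 × 10^14) = 3.3228 × 10^-6 rad.
In arcseconds: 3.3228 × 10^-6 × 206265 = 0.68538″.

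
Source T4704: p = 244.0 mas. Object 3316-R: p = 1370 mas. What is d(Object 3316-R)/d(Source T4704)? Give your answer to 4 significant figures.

Since d = 1/p, d_B/d_A = p_A/p_B.
= 244.0 / 1370 = 0.1781.

0.1781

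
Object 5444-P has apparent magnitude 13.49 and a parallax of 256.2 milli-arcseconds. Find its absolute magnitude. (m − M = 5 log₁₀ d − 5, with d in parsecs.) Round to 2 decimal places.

d = 1/p = 1/0.2562″ = 3.9032 pc.
m − M = 5 log₁₀(3.9032) − 5 = 2.9571 − 5 = -2.0429.
M = m − (m − M) = 13.49 − (-2.0429) = 15.53.

M = 15.53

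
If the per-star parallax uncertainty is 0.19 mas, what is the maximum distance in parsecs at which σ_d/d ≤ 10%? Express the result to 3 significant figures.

σ_d/d = σ_p/p, so the condition is σ_p/p ≤ 0.10, i.e. p ≥ σ_p/0.10.
p_min = 0.19/0.10 = 1.9 mas = 0.0019 arcsec.
d_max = 1/p_min = 1/0.0019 = 526.32 pc.

526 pc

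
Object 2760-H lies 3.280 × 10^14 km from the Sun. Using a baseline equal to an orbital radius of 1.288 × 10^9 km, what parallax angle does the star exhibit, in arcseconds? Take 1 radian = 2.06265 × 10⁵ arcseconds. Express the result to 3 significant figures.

0.810 arcsec

θ ≈ B/d = (1.288 × 10^9) / (3.280 × 10^14) = 3.9268 × 10^-6 rad.
In arcseconds: 3.9268 × 10^-6 × 206265 = 0.80996″.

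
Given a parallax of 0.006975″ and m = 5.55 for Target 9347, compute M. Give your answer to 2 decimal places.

d = 1/p = 1/0.006975″ = 143.37 pc.
m − M = 5 log₁₀(143.37) − 5 = 10.7823 − 5 = 5.7823.
M = m − (m − M) = 5.55 − 5.7823 = -0.23.

M = -0.23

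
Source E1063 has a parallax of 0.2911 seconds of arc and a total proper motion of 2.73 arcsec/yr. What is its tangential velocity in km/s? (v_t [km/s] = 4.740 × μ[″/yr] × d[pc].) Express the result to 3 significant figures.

44.5 km/s

d = 1/p = 1/0.2911″ = 3.4352 pc.
v_t = 4.74 × μ × d = 4.74 × 2.73 × 3.4352 = 44.452 km/s.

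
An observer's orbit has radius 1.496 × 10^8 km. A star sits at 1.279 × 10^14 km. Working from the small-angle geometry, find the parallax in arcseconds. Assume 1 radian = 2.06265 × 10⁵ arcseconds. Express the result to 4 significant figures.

0.2413 arcsec

θ ≈ B/d = (1.496 × 10^8) / (1.279 × 10^14) = 1.1697 × 10^-6 rad.
In arcseconds: 1.1697 × 10^-6 × 206265 = 0.24127″.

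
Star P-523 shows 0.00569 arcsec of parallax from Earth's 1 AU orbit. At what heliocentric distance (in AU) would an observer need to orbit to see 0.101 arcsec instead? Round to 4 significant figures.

17.75 AU

Parallax scales linearly with baseline: p ∝ B, so B = p_target / p_Earth × 1 AU.
B = 0.101 / 0.00569 = 17.75 AU.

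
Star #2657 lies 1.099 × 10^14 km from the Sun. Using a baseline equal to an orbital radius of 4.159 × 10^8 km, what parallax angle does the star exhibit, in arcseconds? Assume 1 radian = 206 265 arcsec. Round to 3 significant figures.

θ ≈ B/d = (4.159 × 10^8) / (1.099 × 10^14) = 3.7843 × 10^-6 rad.
In arcseconds: 3.7843 × 10^-6 × 206265 = 0.78057″.

0.781 arcsec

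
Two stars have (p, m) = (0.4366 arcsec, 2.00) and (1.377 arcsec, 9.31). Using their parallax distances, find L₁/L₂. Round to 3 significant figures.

d₁ = 1/p₁ = 1/0.4366″ = 2.2904 pc; d₂ = 1/p₂ = 1/1.377″ = 0.72622 pc.
M₁ = m₁ − 5 log₁₀ d₁ + 5 = 2.00 − 1.7996 + 5 = 5.2004.
M₂ = 9.31 − (-0.6947) + 5 = 15.0047.
L₁/L₂ = 10^(0.4(M₂ − M₁)) = 10^(0.4 × 9.8043) = 10^3.92172 = 8350.6.

L₁/L₂ = 8350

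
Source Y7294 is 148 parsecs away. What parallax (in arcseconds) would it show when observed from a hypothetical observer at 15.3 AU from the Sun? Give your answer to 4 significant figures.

p (arcsec) = B (AU) / d (pc).
p = 15.3 / 148 = 0.10338 arcsec.

0.1034 arcsec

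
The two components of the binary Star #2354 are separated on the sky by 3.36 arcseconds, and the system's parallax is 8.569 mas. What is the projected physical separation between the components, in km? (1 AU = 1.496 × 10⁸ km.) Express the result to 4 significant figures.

d = 1/p = 1/0.008569″ = 116.7 pc.
At distance d (pc), an angle of θ arcsec spans θ·d AU: s = 3.36 × 116.7 = 392.11 AU.
= 392.11 × 1.496 × 10⁸ km = 5.8660 × 10^10 km.

5.866 × 10^10 km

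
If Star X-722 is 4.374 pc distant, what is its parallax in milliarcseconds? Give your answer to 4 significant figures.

228.6 mas

p = 1/d = 1/4.374 = 0.22862 arcsec.
= 0.22862 × 1000 = 228.62 mas.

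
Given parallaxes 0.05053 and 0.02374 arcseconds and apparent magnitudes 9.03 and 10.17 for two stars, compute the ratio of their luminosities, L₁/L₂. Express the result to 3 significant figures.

d₁ = 1/p₁ = 1/0.05053″ = 19.79 pc; d₂ = 1/p₂ = 1/0.02374″ = 42.123 pc.
M₁ = m₁ − 5 log₁₀ d₁ + 5 = 9.03 − 6.4822 + 5 = 7.5478.
M₂ = 10.17 − 8.1226 + 5 = 7.0474.
L₁/L₂ = 10^(0.4(M₂ − M₁)) = 10^(0.4 × (-0.5004)) = 10^(-0.20016) = 0.63072.

L₁/L₂ = 0.631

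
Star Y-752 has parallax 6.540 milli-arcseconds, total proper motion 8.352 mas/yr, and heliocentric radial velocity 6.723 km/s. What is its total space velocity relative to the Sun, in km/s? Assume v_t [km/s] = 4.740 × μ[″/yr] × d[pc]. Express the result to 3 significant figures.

d = 1/p = 1/0.006540″ = 152.91 pc.
μ = 8.352 mas/yr = 0.008352 ″/yr.
v_t = 4.740 μ d = 4.740 × 0.008352 × 152.91 = 6.0535 km/s.
v = √(v_r² + v_t²) = √(6.723² + 6.0535²) = √81.8436 = 9.0467 km/s.

9.05 km/s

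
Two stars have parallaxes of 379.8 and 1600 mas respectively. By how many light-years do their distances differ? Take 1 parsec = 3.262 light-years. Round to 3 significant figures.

d_A = 1/0.3798″ = 2.633 pc; d_B = 1/1.600″ = 0.625 pc.
|d_B − d_A| = |0.625 − 2.633| = 2.008 pc = 2.008 × 3.262 ly = 6.5501 ly.

6.55 ly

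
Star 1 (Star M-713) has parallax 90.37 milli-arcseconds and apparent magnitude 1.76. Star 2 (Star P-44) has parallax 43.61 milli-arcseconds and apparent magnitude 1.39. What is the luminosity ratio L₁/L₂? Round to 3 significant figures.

L₁/L₂ = 0.166

d₁ = 1/p₁ = 1/0.09037″ = 11.066 pc; d₂ = 1/p₂ = 1/0.04361″ = 22.931 pc.
M₁ = m₁ − 5 log₁₀ d₁ + 5 = 1.76 − 5.2200 + 5 = 1.5400.
M₂ = 1.39 − 6.8021 + 5 = -0.4121.
L₁/L₂ = 10^(0.4(M₂ − M₁)) = 10^(0.4 × (-1.9521)) = 10^(-0.78084) = 0.16564.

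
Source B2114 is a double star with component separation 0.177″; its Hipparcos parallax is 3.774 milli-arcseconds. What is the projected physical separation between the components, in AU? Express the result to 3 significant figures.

46.9 AU

d = 1/p = 1/0.003774″ = 264.97 pc.
At distance d (pc), an angle of θ arcsec spans θ·d AU: s = 0.177 × 264.97 = 46.9 AU.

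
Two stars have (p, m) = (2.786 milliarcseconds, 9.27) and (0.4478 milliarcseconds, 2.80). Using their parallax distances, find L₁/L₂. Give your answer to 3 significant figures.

L₁/L₂ = 6.67 × 10^-5

d₁ = 1/p₁ = 1/0.002786″ = 358.94 pc; d₂ = 1/p₂ = 1/0.0004478″ = 2233.1 pc.
M₁ = m₁ − 5 log₁₀ d₁ + 5 = 9.27 − 12.7751 + 5 = 1.4949.
M₂ = 2.80 − 16.7445 + 5 = -8.9445.
L₁/L₂ = 10^(0.4(M₂ − M₁)) = 10^(0.4 × (-10.4394)) = 10^(-4.17576) = 0.000066718.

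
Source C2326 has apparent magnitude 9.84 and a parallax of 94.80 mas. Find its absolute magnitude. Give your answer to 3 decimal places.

d = 1/p = 1/0.09480″ = 10.549 pc.
m − M = 5 log₁₀(10.549) − 5 = 5.1161 − 5 = 0.1161.
M = m − (m − M) = 9.84 − 0.1161 = 9.724.

M = 9.724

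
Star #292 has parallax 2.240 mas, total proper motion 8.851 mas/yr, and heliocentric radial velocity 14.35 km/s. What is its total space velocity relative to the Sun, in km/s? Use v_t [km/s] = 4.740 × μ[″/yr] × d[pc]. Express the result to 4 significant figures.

23.59 km/s

d = 1/p = 1/0.002240″ = 446.43 pc.
μ = 8.851 mas/yr = 0.008851 ″/yr.
v_t = 4.740 μ d = 4.740 × 0.008851 × 446.43 = 18.729 km/s.
v = √(v_r² + v_t²) = √(14.35² + 18.729²) = √556.698 = 23.594 km/s.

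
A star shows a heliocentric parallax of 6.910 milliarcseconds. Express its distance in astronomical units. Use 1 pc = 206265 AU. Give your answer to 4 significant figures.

p = 6.910 milliarcseconds = 0.006910 arcsec.
d = 1/p = 1/0.006910 = 144.72 pc.
In AU: 144.72 × 206265 = 2.9851 × 10^7 AU.

2.985 × 10^7 AU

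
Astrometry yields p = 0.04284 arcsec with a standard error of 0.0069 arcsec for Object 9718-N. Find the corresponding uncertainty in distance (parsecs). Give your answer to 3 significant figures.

d = 1/p, so σ_d = σ_p / p².
σ_d = 0.00690 / (0.04284)² = 0.00690 / 0.0018353 = 3.7596 pc.

3.76 pc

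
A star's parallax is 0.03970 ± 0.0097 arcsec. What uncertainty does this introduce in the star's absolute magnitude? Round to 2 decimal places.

σ_M = 0.53 mag

M = m − 5 log₁₀ d + 5 = m + 5 log₁₀ p + 5, so ∂M/∂p = 5/(p ln 10).
σ_M = (5/ln 10) · (σ_p/p) = 2.1715 × 0.0097/0.03970 = 2.1715 × 0.24433 = 0.53056.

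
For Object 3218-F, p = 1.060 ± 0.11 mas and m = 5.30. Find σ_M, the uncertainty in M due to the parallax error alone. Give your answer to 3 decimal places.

σ_M = 0.225 mag

M = m − 5 log₁₀ d + 5 = m + 5 log₁₀ p + 5, so ∂M/∂p = 5/(p ln 10).
σ_M = (5/ln 10) · (σ_p/p) = 2.1715 × 0.11/1.060 = 2.1715 × 0.10377 = 0.22534.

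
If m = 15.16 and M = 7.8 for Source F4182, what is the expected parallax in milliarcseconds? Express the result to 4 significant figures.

3.373 mas

m − M = 15.16 − 7.8 = 7.36.
d = 10^((m−M)/5 + 1) = 10^2.472 = 296.48 pc.
p = 1/d = 1/296.48 = 0.0033729 arcsec = 3.3729 mas.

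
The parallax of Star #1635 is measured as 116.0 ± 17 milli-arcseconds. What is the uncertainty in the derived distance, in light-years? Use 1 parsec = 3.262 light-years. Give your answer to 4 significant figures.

4.121 ly

d = 1/p, so σ_d = σ_p / p².
σ_d = 0.0170 / (0.1160)² = 0.0170 / 0.013456 = 1.2634 pc = 1.2634 × 3.262 ly = 4.1212 ly.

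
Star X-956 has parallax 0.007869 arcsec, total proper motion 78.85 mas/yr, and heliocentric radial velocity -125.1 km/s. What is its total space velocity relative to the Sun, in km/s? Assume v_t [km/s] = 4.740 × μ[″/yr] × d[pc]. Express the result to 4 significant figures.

d = 1/p = 1/0.007869″ = 127.08 pc.
μ = 78.85 mas/yr = 0.07885 ″/yr.
v_t = 4.740 μ d = 4.740 × 0.07885 × 127.08 = 47.496 km/s.
v = √(v_r² + v_t²) = √((-125.1)² + 47.496²) = √17905.9 = 133.81 km/s.

133.8 km/s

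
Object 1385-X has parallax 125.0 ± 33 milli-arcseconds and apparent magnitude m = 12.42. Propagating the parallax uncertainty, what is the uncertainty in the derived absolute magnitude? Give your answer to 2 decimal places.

σ_M = 0.57 mag

M = m − 5 log₁₀ d + 5 = m + 5 log₁₀ p + 5, so ∂M/∂p = 5/(p ln 10).
σ_M = (5/ln 10) · (σ_p/p) = 2.1715 × 33/125.0 = 2.1715 × 0.264 = 0.57328.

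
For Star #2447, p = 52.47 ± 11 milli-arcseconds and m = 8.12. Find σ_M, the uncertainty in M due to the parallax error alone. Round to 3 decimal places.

M = m − 5 log₁₀ d + 5 = m + 5 log₁₀ p + 5, so ∂M/∂p = 5/(p ln 10).
σ_M = (5/ln 10) · (σ_p/p) = 2.1715 × 11/52.47 = 2.1715 × 0.20964 = 0.45523.

σ_M = 0.455 mag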